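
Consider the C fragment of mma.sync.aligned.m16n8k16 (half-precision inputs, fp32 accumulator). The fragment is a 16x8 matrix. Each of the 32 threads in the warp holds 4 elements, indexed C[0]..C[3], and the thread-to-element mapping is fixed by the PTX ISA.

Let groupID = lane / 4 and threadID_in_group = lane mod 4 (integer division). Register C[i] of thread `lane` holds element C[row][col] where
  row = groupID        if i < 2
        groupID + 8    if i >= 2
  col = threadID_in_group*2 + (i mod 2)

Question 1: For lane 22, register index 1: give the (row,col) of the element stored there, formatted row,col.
5,5

lane 22⇒22/4=5, 22 mod 4=2
i=1  r:5+0⇒5  c:2·2+1⇒5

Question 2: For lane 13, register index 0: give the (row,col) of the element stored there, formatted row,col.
3,2

13: G=3,T=1
[0] (3+0,1*2+0) = (3,2)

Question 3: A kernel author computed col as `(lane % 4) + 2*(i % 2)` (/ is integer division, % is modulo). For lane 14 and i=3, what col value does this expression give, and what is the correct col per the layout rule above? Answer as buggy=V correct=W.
`(lane % 4) + 2*(i % 2)`[14,3]=>4
L=14=>grp=14>>2=3, tig=14&3=2
[3]=>row 3+8=11  col 2·2+1=5
col: 4 vs 5

buggy=4 correct=5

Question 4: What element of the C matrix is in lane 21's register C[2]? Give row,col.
lane 21->21/4=5, 21 mod 4=1
i=2  r:5+8->13  c:2·1+0->2

13,2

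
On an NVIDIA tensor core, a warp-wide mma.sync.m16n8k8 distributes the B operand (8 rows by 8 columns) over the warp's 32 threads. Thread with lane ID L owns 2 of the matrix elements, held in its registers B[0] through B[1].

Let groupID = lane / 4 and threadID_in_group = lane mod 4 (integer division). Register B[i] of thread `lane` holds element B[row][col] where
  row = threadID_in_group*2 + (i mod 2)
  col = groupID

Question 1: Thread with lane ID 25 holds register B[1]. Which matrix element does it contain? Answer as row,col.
3,6

L=25⇒gr=25>>2=6, th=25&3=1
[1]⇒row 1·2+1=3  col gr=6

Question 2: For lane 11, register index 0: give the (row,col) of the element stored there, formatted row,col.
L=11->g=11>>2=2, t=11&3=3
[0]->row 3·2+0=6  col g=2

6,2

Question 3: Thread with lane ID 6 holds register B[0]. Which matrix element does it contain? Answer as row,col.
4,1

lane 6: grp=1 (6/4), tig=2 (6%4)
i=0: r=2*2+0=4, c=grp=1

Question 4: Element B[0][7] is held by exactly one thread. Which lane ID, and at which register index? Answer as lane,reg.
28,0

c:7=>grp=7  r:0=>tig=0,lo=0
L=7*4+0=28  i=0=0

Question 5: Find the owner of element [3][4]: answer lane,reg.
c=4->g=4  r=3->t=1,b0=1
L=4*4+1=17  i=1=1

17,1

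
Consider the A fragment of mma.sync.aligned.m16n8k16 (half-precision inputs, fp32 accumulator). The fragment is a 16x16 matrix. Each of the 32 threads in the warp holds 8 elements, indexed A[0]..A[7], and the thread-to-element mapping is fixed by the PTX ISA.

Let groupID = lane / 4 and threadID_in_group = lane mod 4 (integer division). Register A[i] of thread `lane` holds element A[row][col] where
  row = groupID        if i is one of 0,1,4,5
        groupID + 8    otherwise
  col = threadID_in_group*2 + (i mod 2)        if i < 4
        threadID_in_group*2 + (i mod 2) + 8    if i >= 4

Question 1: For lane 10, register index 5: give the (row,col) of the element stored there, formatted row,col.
2,13

10: gid=2,tid=2
[5] (2+0,2*2+1+8) = (2,13)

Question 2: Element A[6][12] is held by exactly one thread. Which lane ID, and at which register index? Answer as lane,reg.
r=6→G=6,rhi=0  c=12→chi=1,T=2,p=0
L=6*4+2=26  i=1*4+0*2+0=4

26,4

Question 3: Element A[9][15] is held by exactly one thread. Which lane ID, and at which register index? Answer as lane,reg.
r=9⇒gr=1,Rb=1  c=15⇒Cb=1,th=3,odd=1
L=1*4+3=7  i=1*4+1*2+1=7

7,7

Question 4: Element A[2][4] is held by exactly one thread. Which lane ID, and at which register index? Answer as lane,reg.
10,0

r:2=>grp=2,rB=0  c:4=>cB=0,tig=2,lo=0
L=2*4+2=10  i=0*4+0*2+0=0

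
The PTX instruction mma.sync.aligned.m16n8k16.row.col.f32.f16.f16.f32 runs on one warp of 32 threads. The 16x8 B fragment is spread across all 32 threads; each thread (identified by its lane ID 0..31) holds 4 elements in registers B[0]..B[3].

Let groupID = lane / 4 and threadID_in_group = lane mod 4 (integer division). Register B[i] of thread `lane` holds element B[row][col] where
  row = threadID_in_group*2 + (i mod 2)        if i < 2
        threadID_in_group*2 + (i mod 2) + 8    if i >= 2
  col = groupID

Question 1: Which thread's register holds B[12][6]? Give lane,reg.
c=6⇒gr=6  r=12⇒Rb=1,th=2,odd=0
L=6*4+2=26  i=1*2+0=2

26,2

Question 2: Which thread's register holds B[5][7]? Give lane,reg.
c=7->g=7  r=5->rb=0,t=2,b0=1
L=7*4+2=30  i=0*2+1=1

30,1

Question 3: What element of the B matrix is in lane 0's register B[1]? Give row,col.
L=0→G=0>>2=0, T=0&3=0
[1]→row 0·2+1+0=1  col G=0

1,0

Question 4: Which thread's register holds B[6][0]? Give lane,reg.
3,0

c=0⇒gr=0  r=6⇒Rb=0,th=3,odd=0
L=0*4+3=3  i=0*2+0=0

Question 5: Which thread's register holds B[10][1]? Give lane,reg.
c: 1->gid=1  r: 10->r8=1,tid=1,i&1=0
L=1*4+1=5  i=1*2+0=2

5,2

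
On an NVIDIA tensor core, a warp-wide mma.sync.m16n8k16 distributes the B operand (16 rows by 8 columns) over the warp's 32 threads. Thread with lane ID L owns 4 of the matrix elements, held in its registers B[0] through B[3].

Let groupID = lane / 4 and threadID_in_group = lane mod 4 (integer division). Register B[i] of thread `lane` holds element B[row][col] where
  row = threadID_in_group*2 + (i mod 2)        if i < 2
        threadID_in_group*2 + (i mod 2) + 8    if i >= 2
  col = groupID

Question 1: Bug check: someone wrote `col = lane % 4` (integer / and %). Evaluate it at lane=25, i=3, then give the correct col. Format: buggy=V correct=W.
buggy=1 correct=6

`lane % 4`[25,3]->1
lane 25->25/4=6, 25 mod 4=1
i=3  r:2·1+1+8->11  c:6
col: 1 vs 6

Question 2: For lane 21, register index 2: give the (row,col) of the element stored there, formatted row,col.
lane 21->21/4=5, 21 mod 4=1
i=2  r:2·1+0+8->10  c:5

10,5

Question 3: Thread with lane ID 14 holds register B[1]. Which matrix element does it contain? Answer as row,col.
5,3

lane 14->14/4=3, 14 mod 4=2
i=1  r:2·2+1+0->5  c:3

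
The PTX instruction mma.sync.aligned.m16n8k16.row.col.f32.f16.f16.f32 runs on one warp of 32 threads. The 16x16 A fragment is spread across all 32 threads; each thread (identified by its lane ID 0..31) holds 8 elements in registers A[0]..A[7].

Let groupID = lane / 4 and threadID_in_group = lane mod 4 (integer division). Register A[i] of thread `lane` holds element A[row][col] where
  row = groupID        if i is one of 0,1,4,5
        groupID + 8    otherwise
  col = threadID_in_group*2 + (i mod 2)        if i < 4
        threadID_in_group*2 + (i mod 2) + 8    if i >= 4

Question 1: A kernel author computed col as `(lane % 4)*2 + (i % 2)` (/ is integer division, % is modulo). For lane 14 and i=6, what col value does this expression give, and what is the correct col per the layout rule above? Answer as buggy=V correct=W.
buggy=4 correct=12

`(lane % 4)*2 + (i % 2)`[14,6]→4
lane 14→14/4=3, 14 mod 4=2
i=6  r:3+8→11  c:2·2+0+8→12
col: 4 vs 12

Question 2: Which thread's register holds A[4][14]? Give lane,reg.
19,4

r=4⇒gr=4,Rb=0  c=14⇒Cb=1,th=3,odd=0
L=4*4+3=19  i=1*4+0*2+0=4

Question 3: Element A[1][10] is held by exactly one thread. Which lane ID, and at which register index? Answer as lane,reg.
5,4

r=1->g=1,rb=0  c=10->cb=1,t=1,b0=0
L=1*4+1=5  i=1*4+0*2+0=4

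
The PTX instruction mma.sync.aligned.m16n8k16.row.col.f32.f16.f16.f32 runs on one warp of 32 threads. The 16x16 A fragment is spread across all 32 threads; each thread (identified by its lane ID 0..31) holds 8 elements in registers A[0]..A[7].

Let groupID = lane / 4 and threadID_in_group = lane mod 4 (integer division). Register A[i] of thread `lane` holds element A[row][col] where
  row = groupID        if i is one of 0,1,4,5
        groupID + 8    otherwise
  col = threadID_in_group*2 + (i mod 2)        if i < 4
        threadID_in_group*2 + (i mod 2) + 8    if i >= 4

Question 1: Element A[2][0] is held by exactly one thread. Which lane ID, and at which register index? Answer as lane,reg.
r:2=>grp=2,rB=0  c:0=>cB=0,tig=0,lo=0
L=2*4+0=8  i=0*4+0*2+0=0

8,0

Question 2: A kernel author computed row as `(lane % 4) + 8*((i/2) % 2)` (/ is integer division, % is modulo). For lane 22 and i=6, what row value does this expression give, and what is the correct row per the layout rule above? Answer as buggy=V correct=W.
buggy=10 correct=13

`(lane % 4) + 8*((i/2) % 2)`[22,6]=>10
lane 22: grp=5 (22/4), tig=2 (22%4)
i=6: r=5+8=13, c=2*2+0+8=12
row: 10 vs 13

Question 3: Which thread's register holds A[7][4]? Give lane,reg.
r=7→G=7,rhi=0  c=4→chi=0,T=2,p=0
L=7*4+2=30  i=0*4+0*2+0=0

30,0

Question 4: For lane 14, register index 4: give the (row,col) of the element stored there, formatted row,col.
3,12

L=14->gid=14>>2=3, tid=14&3=2
[4]->row 3+0=3  col 2·2+0+8=12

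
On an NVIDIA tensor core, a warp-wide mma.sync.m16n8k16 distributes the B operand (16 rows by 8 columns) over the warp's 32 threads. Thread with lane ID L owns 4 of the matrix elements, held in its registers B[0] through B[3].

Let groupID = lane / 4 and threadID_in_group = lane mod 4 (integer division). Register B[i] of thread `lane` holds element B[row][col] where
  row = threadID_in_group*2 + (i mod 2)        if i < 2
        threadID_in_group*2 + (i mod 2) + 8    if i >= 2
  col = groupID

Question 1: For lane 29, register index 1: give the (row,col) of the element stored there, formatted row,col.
3,7

lane 29: gid=7 (29/4), tid=1 (29%4)
i=1: r=1*2+1+0=3, c=gid=7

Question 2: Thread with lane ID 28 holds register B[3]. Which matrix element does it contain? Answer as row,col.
lane 28->28/4=7, 28 mod 4=0
i=3  r:2·0+1+8->9  c:7

9,7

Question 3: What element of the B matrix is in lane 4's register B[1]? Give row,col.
1,1

4: grp=1,tig=0
[1] (0*2+1+0,1) = (1,1)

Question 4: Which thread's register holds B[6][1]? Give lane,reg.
7,0

c: 1->gid=1  r: 6->r8=0,tid=3,i&1=0
L=1*4+3=7  i=0*2+0=0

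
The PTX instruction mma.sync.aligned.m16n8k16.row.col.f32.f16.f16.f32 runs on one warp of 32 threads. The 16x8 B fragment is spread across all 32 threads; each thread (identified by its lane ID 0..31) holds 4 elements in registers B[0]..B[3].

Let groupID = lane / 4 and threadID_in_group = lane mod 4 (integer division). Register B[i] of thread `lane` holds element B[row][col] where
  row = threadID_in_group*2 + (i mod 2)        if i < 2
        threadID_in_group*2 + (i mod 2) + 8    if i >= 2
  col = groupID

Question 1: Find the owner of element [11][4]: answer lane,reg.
17,3

c: 4->gid=4  r: 11->r8=1,tid=1,i&1=1
L=4*4+1=17  i=1*2+1=3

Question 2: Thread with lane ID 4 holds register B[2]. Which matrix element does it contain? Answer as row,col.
8,1

4: grp=1,tig=0
[2] (0*2+0+8,1) = (8,1)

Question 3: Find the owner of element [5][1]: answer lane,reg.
c: 1->gid=1  r: 5->r8=0,tid=2,i&1=1
L=1*4+2=6  i=0*2+1=1

6,1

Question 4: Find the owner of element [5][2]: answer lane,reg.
c=2->g=2  r=5->rb=0,t=2,b0=1
L=2*4+2=10  i=0*2+1=1

10,1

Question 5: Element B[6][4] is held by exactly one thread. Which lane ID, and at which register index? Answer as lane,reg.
19,0

c:4=>grp=4  r:6=>rB=0,tig=3,lo=0
L=4*4+3=19  i=0*2+0=0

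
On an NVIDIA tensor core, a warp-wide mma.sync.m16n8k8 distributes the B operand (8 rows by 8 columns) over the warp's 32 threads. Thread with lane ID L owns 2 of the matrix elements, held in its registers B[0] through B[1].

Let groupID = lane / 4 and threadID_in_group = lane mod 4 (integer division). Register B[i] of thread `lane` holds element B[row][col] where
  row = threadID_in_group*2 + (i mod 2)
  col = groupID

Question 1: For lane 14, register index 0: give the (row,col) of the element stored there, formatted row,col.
L=14⇒gr=14>>2=3, th=14&3=2
[0]⇒row 2·2+0=4  col gr=3

4,3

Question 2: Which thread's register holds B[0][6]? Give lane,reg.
c:6=>grp=6  r:0=>tig=0,lo=0
L=6*4+0=24  i=0=0

24,0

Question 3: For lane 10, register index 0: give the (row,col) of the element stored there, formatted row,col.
L=10⇒gr=10>>2=2, th=10&3=2
[0]⇒row 2·2+0=4  col gr=2

4,2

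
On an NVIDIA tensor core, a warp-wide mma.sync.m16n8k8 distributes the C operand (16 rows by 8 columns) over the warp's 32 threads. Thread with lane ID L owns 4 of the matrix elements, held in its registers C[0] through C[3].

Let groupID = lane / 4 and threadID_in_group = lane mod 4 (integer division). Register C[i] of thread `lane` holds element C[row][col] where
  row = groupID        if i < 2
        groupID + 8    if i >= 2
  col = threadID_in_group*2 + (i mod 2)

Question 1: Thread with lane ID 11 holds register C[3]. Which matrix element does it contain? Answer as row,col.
11: grp=2,tig=3
[3] (2+8,3*2+1) = (10,7)

10,7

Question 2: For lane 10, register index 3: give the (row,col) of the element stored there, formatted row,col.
10: grp=2,tig=2
[3] (2+8,2*2+1) = (10,5)

10,5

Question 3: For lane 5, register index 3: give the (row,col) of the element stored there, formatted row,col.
9,3

lane 5: gr=1 (5/4), th=1 (5%4)
i=3: r=1+8=9, c=1*2+1=3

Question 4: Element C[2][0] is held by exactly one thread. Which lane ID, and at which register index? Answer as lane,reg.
8,0

r=2→G=2,rhi=0  c=0→T=0,p=0
L=2*4+0=8  i=0*2+0=0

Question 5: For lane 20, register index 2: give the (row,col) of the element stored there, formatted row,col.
13,0

L=20⇒gr=20>>2=5, th=20&3=0
[2]⇒row 5+8=13  col 0·2+0=0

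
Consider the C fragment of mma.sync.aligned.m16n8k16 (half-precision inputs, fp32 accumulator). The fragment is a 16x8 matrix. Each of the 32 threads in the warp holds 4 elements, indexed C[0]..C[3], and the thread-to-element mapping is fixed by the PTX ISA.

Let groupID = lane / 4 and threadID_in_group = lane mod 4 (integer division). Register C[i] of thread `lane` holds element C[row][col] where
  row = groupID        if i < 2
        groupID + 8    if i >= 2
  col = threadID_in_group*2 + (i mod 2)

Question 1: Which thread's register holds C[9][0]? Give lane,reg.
4,2

r=9->g=1,rb=1  c=0->t=0,b0=0
L=1*4+0=4  i=1*2+0=2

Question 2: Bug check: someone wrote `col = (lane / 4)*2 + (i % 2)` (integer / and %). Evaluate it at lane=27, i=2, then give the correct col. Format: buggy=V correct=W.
buggy=12 correct=6

`(lane / 4)*2 + (i % 2)`[27,2]->12
lane 27->27/4=6, 27 mod 4=3
i=2  r:6+8->14  c:2·3+0->6
col: 12 vs 6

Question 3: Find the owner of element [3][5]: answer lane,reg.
r:3=>grp=3,rB=0  c:5=>tig=2,lo=1
L=3*4+2=14  i=0*2+1=1

14,1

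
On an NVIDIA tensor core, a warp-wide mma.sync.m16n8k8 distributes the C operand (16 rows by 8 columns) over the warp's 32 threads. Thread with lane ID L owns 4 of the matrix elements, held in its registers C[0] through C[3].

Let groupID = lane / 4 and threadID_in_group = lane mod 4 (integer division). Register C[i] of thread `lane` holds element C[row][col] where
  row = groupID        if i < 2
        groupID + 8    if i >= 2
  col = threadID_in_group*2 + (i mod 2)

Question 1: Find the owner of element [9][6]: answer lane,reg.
r: 9->gid=1,r8=1  c: 6->tid=3,i&1=0
L=1*4+3=7  i=1*2+0=2

7,2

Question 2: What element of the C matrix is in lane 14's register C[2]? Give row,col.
L=14→G=14>>2=3, T=14&3=2
[2]→row 3+8=11  col 2·2+0=4

11,4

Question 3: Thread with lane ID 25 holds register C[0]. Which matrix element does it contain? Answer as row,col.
25: gr=6,th=1
[0] (6+0,1*2+0) = (6,2)

6,2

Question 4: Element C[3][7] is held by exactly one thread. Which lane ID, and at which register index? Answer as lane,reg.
15,1

r: 3->gid=3,r8=0  c: 7->tid=3,i&1=1
L=3*4+3=15  i=0*2+1=1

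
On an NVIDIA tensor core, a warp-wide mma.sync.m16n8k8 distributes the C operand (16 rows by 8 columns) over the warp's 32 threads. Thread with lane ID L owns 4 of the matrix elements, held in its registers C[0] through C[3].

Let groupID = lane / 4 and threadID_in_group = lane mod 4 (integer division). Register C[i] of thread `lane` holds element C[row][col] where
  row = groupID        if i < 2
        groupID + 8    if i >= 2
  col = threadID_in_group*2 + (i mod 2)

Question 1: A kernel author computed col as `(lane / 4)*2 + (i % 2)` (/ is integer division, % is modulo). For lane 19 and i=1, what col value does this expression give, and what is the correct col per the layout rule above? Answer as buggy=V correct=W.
`(lane / 4)*2 + (i % 2)`[19,1]->9
lane 19->19/4=4, 19 mod 4=3
i=1  r:4+0->4  c:2·3+1->7
col: 9 vs 7

buggy=9 correct=7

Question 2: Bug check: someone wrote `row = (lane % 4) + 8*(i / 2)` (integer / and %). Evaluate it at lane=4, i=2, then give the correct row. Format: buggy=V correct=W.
`(lane % 4) + 8*(i / 2)`[4,2]->8
lane 4->4/4=1, 4 mod 4=0
i=2  r:1+8->9  c:2·0+0->0
row: 8 vs 9

buggy=8 correct=9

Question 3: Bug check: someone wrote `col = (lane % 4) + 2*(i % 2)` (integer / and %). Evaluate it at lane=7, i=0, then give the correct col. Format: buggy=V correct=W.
`(lane % 4) + 2*(i % 2)`[7,0]=>3
L=7=>grp=7>>2=1, tig=7&3=3
[0]=>row 1+0=1  col 3·2+0=6
col: 3 vs 6

buggy=3 correct=6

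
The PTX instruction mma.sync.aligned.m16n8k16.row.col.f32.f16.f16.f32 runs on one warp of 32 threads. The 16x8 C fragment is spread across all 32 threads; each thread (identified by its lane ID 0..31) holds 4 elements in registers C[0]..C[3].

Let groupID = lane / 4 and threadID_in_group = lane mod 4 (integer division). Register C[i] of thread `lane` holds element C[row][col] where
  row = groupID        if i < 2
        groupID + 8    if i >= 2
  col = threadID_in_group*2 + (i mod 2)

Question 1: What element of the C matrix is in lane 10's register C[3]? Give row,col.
L=10=>grp=10>>2=2, tig=10&3=2
[3]=>row 2+8=10  col 2·2+1=5

10,5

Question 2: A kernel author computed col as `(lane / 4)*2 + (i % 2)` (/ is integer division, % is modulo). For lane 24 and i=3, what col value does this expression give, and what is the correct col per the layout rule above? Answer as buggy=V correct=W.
buggy=13 correct=1

`(lane / 4)*2 + (i % 2)`[24,3]->13
lane 24: g=6 (24/4), t=0 (24%4)
i=3: r=6+8=14, c=0*2+1=1
col: 13 vs 1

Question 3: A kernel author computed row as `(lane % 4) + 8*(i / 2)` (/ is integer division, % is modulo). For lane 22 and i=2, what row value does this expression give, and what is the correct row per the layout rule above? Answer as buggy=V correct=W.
buggy=10 correct=13

`(lane % 4) + 8*(i / 2)`[22,2]->10
lane 22->22/4=5, 22 mod 4=2
i=2  r:5+8->13  c:2·2+0->4
row: 10 vs 13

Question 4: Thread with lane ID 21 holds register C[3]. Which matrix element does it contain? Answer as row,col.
13,3

lane 21->21/4=5, 21 mod 4=1
i=3  r:5+8->13  c:2·1+1->3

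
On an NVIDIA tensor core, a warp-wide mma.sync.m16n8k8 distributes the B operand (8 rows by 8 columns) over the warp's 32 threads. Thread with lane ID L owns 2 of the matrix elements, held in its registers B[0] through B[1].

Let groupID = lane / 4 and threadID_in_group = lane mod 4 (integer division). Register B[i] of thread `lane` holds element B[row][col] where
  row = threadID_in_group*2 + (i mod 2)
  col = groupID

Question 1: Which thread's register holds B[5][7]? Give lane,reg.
c:7=>grp=7  r:5=>tig=2,lo=1
L=7*4+2=30  i=1=1

30,1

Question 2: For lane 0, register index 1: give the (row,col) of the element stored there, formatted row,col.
lane 0->0/4=0, 0 mod 4=0
i=1  r:2·0+1->1  c:0

1,0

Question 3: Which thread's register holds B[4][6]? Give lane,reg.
c: 6->gid=6  r: 4->tid=2,i&1=0
L=6*4+2=26  i=0=0

26,0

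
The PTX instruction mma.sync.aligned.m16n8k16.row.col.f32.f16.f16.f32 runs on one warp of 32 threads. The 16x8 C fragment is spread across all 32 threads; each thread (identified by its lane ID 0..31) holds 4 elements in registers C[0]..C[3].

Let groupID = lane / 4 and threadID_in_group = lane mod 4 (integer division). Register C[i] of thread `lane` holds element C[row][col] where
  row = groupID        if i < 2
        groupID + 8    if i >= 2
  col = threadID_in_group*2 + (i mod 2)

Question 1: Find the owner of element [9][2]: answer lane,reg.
r=9⇒gr=1,Rb=1  c=2⇒th=1,odd=0
L=1*4+1=5  i=1*2+0=2

5,2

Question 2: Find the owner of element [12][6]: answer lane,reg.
19,2

r=12->g=4,rb=1  c=6->t=3,b0=0
L=4*4+3=19  i=1*2+0=2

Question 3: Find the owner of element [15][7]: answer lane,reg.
r:15=>grp=7,rB=1  c:7=>tig=3,lo=1
L=7*4+3=31  i=1*2+1=3

31,3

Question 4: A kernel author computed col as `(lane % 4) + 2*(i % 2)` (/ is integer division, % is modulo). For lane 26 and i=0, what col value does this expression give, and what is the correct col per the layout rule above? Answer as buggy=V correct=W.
`(lane % 4) + 2*(i % 2)`[26,0]→2
lane 26: G=6 (26/4), T=2 (26%4)
i=0: r=6+0=6, c=2*2+0=4
col: 2 vs 4

buggy=2 correct=4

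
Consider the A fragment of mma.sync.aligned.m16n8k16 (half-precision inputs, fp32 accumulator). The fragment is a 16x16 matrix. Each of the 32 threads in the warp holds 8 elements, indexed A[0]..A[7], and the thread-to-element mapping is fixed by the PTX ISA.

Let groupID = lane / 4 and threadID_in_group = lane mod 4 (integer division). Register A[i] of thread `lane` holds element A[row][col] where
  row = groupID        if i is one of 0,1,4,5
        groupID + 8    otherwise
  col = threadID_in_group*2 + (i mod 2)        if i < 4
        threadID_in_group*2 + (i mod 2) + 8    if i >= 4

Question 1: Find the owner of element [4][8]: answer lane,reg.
16,4

r: 4->gid=4,r8=0  c: 8->c8=1,tid=0,i&1=0
L=4*4+0=16  i=1*4+0*2+0=4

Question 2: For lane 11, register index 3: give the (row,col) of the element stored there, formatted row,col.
10,7

L=11->g=11>>2=2, t=11&3=3
[3]->row 2+8=10  col 3·2+1+0=7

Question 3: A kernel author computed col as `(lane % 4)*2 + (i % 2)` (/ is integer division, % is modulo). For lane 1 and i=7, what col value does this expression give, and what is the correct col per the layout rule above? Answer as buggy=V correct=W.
buggy=3 correct=11

`(lane % 4)*2 + (i % 2)`[1,7]->3
lane 1->1/4=0, 1 mod 4=1
i=7  r:0+8->8  c:2·1+1+8->11
col: 3 vs 11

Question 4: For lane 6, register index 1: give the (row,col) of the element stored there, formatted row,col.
1,5

6: grp=1,tig=2
[1] (1+0,2*2+1+0) = (1,5)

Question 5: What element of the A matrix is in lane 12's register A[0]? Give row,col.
lane 12=>12/4=3, 12 mod 4=0
i=0  r:3+0=>3  c:2·0+0+0=>0

3,0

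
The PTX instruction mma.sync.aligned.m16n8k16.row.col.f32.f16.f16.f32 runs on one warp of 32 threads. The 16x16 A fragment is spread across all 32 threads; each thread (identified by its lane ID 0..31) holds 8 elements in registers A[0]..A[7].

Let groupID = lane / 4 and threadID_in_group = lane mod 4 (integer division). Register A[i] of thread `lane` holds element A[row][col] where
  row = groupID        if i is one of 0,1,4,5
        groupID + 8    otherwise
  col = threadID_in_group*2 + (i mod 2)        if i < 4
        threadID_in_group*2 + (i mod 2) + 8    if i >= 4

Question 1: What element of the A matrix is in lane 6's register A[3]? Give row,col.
9,5

lane 6->6/4=1, 6 mod 4=2
i=3  r:1+8->9  c:2·2+1+0->5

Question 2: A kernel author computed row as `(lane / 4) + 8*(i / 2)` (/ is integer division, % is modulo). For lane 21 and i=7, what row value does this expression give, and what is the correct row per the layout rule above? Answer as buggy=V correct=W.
buggy=29 correct=13

`(lane / 4) + 8*(i / 2)`[21,7]->29
L=21->gid=21>>2=5, tid=21&3=1
[7]->row 5+8=13  col 1·2+1+8=11
row: 29 vs 13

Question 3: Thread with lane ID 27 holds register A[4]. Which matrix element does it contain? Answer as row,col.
lane 27->27/4=6, 27 mod 4=3
i=4  r:6+0->6  c:2·3+0+8->14

6,14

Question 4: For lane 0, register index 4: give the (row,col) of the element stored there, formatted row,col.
0,8

0: gr=0,th=0
[4] (0+0,0*2+0+8) = (0,8)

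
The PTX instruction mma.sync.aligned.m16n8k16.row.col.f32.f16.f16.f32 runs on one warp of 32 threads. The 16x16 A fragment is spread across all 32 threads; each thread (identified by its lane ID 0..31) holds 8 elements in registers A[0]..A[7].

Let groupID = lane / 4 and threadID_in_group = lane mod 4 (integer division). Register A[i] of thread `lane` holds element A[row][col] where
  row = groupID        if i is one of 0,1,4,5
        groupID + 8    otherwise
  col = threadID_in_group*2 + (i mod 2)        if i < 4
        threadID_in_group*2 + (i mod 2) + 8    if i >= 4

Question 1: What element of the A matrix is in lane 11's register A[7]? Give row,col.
L=11→G=11>>2=2, T=11&3=3
[7]→row 2+8=10  col 3·2+1+8=15

10,15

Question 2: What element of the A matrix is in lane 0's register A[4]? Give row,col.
lane 0: grp=0 (0/4), tig=0 (0%4)
i=4: r=0+0=0, c=0*2+0+8=8

0,8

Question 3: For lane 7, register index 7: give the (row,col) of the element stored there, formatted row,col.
9,15

L=7=>grp=7>>2=1, tig=7&3=3
[7]=>row 1+8=9  col 3·2+1+8=15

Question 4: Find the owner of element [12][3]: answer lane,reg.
17,3

r:12=>grp=4,rB=1  c:3=>cB=0,tig=1,lo=1
L=4*4+1=17  i=0*4+1*2+1=3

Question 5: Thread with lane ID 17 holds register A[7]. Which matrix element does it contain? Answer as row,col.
12,11

L=17→G=17>>2=4, T=17&3=1
[7]→row 4+8=12  col 1·2+1+8=11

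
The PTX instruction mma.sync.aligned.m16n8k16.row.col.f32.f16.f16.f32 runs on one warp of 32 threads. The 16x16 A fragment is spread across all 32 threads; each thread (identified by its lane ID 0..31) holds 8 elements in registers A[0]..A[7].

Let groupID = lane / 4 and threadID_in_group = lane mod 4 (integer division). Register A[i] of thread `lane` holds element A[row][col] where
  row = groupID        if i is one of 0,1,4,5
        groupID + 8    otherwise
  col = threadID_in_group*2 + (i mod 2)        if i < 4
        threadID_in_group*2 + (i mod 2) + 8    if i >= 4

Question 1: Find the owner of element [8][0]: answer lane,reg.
r:8=>grp=0,rB=1  c:0=>cB=0,tig=0,lo=0
L=0*4+0=0  i=0*4+1*2+0=2

0,2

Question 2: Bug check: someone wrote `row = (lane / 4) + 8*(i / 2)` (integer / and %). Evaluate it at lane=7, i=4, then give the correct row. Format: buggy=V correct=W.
buggy=17 correct=1

`(lane / 4) + 8*(i / 2)`[7,4]->17
7: gid=1,tid=3
[4] (1+0,3*2+0+8) = (1,14)
row: 17 vs 1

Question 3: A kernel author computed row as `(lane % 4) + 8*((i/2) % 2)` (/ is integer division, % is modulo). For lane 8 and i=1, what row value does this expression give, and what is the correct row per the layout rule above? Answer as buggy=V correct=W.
`(lane % 4) + 8*((i/2) % 2)`[8,1]->0
8: gid=2,tid=0
[1] (2+0,0*2+1+0) = (2,1)
row: 0 vs 2

buggy=0 correct=2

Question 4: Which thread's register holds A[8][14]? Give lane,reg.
r=8->g=0,rb=1  c=14->cb=1,t=3,b0=0
L=0*4+3=3  i=1*4+1*2+0=6

3,6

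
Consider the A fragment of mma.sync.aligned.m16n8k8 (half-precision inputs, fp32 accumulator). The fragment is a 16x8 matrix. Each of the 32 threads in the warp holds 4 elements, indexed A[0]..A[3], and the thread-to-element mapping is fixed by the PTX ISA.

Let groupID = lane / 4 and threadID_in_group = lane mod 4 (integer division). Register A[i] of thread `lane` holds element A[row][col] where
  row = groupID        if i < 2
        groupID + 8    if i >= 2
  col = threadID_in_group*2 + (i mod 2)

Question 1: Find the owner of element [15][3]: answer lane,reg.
r=15⇒gr=7,Rb=1  c=3⇒th=1,odd=1
L=7*4+1=29  i=1*2+1=3

29,3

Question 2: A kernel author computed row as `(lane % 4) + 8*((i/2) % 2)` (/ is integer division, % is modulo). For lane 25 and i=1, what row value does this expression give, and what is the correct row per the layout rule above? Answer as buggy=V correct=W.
`(lane % 4) + 8*((i/2) % 2)`[25,1]=>1
lane 25: grp=6 (25/4), tig=1 (25%4)
i=1: r=6+0=6, c=1*2+1=3
row: 1 vs 6

buggy=1 correct=6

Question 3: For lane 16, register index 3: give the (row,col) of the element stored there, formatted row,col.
16: gr=4,th=0
[3] (4+8,0*2+1) = (12,1)

12,1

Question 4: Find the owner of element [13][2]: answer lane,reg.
r=13→G=5,rhi=1  c=2→T=1,p=0
L=5*4+1=21  i=1*2+0=2

21,2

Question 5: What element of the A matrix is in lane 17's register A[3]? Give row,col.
12,3

lane 17->17/4=4, 17 mod 4=1
i=3  r:4+8->12  c:2·1+1->3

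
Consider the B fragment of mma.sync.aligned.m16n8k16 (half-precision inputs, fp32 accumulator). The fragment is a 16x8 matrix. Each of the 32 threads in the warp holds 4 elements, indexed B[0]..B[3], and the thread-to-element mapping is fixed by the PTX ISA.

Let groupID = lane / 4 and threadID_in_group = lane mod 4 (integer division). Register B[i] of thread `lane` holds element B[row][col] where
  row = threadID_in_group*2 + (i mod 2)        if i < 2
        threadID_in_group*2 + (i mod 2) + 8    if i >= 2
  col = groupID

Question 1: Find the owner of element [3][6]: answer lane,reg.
c: 6->gid=6  r: 3->r8=0,tid=1,i&1=1
L=6*4+1=25  i=0*2+1=1

25,1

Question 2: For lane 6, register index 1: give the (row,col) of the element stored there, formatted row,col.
5,1

lane 6: gid=1 (6/4), tid=2 (6%4)
i=1: r=2*2+1+0=5, c=gid=1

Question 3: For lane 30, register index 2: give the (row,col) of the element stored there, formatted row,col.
12,7

30: gid=7,tid=2
[2] (2*2+0+8,7) = (12,7)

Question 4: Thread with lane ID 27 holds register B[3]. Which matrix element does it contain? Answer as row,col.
27: gid=6,tid=3
[3] (3*2+1+8,6) = (15,6)

15,6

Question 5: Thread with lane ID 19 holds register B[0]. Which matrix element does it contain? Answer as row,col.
6,4

L=19→G=19>>2=4, T=19&3=3
[0]→row 3·2+0+0=6  col G=4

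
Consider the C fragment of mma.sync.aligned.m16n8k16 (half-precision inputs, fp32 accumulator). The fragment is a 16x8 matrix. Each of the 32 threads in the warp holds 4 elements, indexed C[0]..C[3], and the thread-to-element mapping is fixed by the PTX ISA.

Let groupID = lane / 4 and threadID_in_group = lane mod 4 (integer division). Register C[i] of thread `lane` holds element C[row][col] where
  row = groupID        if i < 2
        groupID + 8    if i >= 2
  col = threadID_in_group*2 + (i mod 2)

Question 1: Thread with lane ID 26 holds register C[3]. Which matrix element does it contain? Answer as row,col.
L=26->g=26>>2=6, t=26&3=2
[3]->row 6+8=14  col 2·2+1=5

14,5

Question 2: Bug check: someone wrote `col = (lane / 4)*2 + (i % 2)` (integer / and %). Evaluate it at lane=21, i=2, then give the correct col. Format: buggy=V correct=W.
`(lane / 4)*2 + (i % 2)`[21,2]→10
lane 21: G=5 (21/4), T=1 (21%4)
i=2: r=5+8=13, c=1*2+0=2
col: 10 vs 2

buggy=10 correct=2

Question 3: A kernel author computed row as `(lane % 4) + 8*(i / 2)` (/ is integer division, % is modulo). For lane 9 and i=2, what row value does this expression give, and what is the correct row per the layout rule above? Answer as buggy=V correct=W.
`(lane % 4) + 8*(i / 2)`[9,2]→9
9: G=2,T=1
[2] (2+8,1*2+0) = (10,2)
row: 9 vs 10

buggy=9 correct=10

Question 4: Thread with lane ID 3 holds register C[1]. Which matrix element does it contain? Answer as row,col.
lane 3: gr=0 (3/4), th=3 (3%4)
i=1: r=0+0=0, c=3*2+1=7

0,7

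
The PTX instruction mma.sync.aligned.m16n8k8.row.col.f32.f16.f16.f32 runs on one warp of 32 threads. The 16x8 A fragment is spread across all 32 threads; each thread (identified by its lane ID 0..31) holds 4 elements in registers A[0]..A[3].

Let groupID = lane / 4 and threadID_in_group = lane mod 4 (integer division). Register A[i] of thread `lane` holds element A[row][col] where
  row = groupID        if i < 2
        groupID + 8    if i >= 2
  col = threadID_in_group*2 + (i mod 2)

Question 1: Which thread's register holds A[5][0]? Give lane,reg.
r=5→G=5,rhi=0  c=0→T=0,p=0
L=5*4+0=20  i=0*2+0=0

20,0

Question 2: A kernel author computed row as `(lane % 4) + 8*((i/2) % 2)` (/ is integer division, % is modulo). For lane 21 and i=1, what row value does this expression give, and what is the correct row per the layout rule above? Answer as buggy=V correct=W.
`(lane % 4) + 8*((i/2) % 2)`[21,1]⇒1
lane 21: gr=5 (21/4), th=1 (21%4)
i=1: r=5+0=5, c=1*2+1=3
row: 1 vs 5

buggy=1 correct=5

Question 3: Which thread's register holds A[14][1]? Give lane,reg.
24,3

r=14->g=6,rb=1  c=1->t=0,b0=1
L=6*4+0=24  i=1*2+1=3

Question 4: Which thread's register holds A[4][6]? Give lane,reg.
19,0

r: 4->gid=4,r8=0  c: 6->tid=3,i&1=0
L=4*4+3=19  i=0*2+0=0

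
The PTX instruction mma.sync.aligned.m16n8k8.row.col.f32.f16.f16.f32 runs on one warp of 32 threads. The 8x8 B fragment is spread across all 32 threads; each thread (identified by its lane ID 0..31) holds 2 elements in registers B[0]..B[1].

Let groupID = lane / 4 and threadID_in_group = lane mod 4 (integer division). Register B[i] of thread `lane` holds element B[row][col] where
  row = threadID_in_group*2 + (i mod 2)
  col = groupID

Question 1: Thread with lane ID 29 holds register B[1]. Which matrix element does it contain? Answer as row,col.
L=29->g=29>>2=7, t=29&3=1
[1]->row 1·2+1=3  col g=7

3,7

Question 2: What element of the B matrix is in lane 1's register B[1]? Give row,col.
1: gid=0,tid=1
[1] (1*2+1,0) = (3,0)

3,0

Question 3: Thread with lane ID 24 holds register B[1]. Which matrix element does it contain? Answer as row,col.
L=24->g=24>>2=6, t=24&3=0
[1]->row 0·2+1=1  col g=6

1,6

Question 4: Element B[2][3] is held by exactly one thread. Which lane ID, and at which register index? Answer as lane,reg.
13,0

c: 3->gid=3  r: 2->tid=1,i&1=0
L=3*4+1=13  i=0=0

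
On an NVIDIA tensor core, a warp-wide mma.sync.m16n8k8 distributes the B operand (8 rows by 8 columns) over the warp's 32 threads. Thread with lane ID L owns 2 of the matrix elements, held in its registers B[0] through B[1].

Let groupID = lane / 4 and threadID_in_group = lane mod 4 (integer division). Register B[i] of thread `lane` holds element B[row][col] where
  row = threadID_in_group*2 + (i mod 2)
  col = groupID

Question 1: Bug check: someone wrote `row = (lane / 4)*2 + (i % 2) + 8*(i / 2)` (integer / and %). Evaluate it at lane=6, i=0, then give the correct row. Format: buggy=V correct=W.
buggy=2 correct=4

`(lane / 4)*2 + (i % 2) + 8*(i / 2)`[6,0]->2
lane 6->6/4=1, 6 mod 4=2
i=0  r:2·2+0->4  c:1
row: 2 vs 4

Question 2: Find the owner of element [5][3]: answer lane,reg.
c: 3->gid=3  r: 5->tid=2,i&1=1
L=3*4+2=14  i=1=1

14,1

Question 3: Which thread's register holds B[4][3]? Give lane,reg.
14,0

c=3⇒gr=3  r=4⇒th=2,odd=0
L=3*4+2=14  i=0=0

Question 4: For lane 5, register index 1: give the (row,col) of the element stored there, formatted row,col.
lane 5: g=1 (5/4), t=1 (5%4)
i=1: r=1*2+1=3, c=g=1

3,1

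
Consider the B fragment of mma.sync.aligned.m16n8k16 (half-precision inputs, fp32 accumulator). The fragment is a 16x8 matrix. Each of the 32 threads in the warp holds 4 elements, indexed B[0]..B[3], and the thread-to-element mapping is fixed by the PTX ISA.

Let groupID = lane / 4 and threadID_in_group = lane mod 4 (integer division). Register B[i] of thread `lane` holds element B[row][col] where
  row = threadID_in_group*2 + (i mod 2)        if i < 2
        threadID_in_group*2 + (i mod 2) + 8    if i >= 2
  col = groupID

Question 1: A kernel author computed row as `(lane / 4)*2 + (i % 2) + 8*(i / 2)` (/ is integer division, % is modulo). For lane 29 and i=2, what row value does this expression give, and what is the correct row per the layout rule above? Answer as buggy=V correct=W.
buggy=22 correct=10

`(lane / 4)*2 + (i % 2) + 8*(i / 2)`[29,2]->22
L=29->g=29>>2=7, t=29&3=1
[2]->row 1·2+0+8=10  col g=7
row: 22 vs 10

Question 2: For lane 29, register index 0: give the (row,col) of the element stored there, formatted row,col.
2,7

lane 29: grp=7 (29/4), tig=1 (29%4)
i=0: r=1*2+0+0=2, c=grp=7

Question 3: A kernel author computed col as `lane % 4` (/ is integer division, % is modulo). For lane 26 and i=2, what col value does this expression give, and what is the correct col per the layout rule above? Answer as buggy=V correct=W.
`lane % 4`[26,2]=>2
L=26=>grp=26>>2=6, tig=26&3=2
[2]=>row 2·2+0+8=12  col grp=6
col: 2 vs 6

buggy=2 correct=6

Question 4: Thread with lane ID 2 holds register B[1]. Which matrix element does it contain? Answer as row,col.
5,0

lane 2: gr=0 (2/4), th=2 (2%4)
i=1: r=2*2+1+0=5, c=gr=0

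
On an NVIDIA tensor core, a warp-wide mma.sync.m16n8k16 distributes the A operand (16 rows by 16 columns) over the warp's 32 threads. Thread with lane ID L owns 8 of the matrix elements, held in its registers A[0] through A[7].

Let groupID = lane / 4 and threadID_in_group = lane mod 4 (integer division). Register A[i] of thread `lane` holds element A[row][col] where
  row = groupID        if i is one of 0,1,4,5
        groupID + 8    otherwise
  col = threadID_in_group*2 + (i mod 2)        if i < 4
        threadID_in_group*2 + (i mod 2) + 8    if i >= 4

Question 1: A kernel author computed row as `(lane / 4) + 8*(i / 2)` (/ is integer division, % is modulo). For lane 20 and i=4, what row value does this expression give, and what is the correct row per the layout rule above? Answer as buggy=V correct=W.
`(lane / 4) + 8*(i / 2)`[20,4]->21
20: g=5,t=0
[4] (5+0,0*2+0+8) = (5,8)
row: 21 vs 5

buggy=21 correct=5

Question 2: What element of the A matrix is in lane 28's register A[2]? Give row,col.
15,0

lane 28->28/4=7, 28 mod 4=0
i=2  r:7+8->15  c:2·0+0+0->0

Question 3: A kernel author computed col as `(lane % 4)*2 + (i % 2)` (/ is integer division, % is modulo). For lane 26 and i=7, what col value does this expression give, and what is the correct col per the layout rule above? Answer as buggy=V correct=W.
buggy=5 correct=13

`(lane % 4)*2 + (i % 2)`[26,7]→5
26: G=6,T=2
[7] (6+8,2*2+1+8) = (14,13)
col: 5 vs 13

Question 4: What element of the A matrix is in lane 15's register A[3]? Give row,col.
lane 15→15/4=3, 15 mod 4=3
i=3  r:3+8→11  c:2·3+1+0→7

11,7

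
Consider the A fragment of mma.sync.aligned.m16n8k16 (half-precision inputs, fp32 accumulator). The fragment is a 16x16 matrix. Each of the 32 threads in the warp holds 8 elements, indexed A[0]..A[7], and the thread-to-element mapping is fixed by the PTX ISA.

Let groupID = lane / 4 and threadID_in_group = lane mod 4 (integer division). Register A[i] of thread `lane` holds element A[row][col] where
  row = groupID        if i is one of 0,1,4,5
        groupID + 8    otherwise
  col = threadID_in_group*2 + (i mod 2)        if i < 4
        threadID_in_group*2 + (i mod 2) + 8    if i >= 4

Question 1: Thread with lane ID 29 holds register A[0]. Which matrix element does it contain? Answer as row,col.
7,2

lane 29: G=7 (29/4), T=1 (29%4)
i=0: r=7+0=7, c=1*2+0+0=2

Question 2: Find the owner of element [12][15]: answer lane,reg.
19,7

r=12⇒gr=4,Rb=1  c=15⇒Cb=1,th=3,odd=1
L=4*4+3=19  i=1*4+1*2+1=7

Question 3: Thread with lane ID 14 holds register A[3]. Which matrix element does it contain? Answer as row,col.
11,5

14: gid=3,tid=2
[3] (3+8,2*2+1+0) = (11,5)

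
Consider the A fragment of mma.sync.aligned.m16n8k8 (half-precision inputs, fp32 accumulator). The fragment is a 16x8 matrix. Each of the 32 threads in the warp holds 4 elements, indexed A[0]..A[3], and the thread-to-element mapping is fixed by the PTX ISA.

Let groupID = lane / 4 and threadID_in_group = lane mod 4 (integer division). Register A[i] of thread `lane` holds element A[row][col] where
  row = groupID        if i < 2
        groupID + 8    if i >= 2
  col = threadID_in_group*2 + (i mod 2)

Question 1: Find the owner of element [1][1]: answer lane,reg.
r: 1->gid=1,r8=0  c: 1->tid=0,i&1=1
L=1*4+0=4  i=0*2+1=1

4,1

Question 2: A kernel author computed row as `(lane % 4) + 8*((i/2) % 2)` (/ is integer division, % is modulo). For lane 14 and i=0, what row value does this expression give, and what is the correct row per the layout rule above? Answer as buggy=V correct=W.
buggy=2 correct=3

`(lane % 4) + 8*((i/2) % 2)`[14,0]->2
lane 14->14/4=3, 14 mod 4=2
i=0  r:3+0->3  c:2·2+0->4
row: 2 vs 3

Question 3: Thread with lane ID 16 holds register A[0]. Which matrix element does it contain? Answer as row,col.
4,0

L=16→G=16>>2=4, T=16&3=0
[0]→row 4+0=4  col 0·2+0=0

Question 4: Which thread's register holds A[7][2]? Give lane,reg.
29,0

r=7⇒gr=7,Rb=0  c=2⇒th=1,odd=0
L=7*4+1=29  i=0*2+0=0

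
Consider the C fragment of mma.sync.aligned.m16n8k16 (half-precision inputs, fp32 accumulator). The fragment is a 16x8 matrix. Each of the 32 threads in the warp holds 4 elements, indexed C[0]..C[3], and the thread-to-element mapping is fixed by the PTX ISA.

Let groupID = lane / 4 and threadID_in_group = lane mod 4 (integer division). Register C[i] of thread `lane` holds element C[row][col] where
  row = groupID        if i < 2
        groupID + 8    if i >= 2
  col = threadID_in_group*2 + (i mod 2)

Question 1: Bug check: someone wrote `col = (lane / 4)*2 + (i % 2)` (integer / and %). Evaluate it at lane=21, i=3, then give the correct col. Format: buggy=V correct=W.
`(lane / 4)*2 + (i % 2)`[21,3]→11
lane 21: G=5 (21/4), T=1 (21%4)
i=3: r=5+8=13, c=1*2+1=3
col: 11 vs 3

buggy=11 correct=3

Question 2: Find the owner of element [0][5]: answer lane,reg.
2,1

r: 0->gid=0,r8=0  c: 5->tid=2,i&1=1
L=0*4+2=2  i=0*2+1=1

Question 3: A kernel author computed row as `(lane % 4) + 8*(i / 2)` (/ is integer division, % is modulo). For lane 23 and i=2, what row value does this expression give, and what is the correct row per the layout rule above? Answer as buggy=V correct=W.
`(lane % 4) + 8*(i / 2)`[23,2]→11
lane 23: G=5 (23/4), T=3 (23%4)
i=2: r=5+8=13, c=3*2+0=6
row: 11 vs 13

buggy=11 correct=13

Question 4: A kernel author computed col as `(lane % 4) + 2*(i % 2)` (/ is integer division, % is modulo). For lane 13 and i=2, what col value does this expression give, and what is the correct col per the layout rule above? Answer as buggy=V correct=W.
buggy=1 correct=2

`(lane % 4) + 2*(i % 2)`[13,2]⇒1
13: gr=3,th=1
[2] (3+8,1*2+0) = (11,2)
col: 1 vs 2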